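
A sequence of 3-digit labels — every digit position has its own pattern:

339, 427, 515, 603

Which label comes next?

First digit: +1 each step, mod 10; 3, 4, 5, 6 → 7.
Second digit: −1 each step, mod 10; 3, 2, 1, 0 → 9.
Third digit: −2 each step, mod 10; 9, 7, 5, 3 → 1.
Putting it together: 791.

791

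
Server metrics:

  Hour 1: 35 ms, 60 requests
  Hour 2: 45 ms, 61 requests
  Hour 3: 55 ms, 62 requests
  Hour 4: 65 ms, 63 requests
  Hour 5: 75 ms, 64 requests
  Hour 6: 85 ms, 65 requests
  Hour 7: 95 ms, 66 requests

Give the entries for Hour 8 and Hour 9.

Ms: +10 each step; 35, 45, 55, 65, 75, 85, 95 → 105 → 115.
Requests goes 60, 61, 62, 63, 64, 65, 66 → 67 → 68 (+1 each step).
Putting the parts together: 105 ms, 67 requests and then 115 ms, 68 requests.

105 ms, 67 requests; 115 ms, 68 requests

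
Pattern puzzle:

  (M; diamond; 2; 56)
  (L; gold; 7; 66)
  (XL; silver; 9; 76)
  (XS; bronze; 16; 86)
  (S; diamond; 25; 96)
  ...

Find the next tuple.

(M; gold; 41; 106)

Size: M, L, XL, XS, S → M (runs through clothing sizes XS→XL).
For the rank, repeats diamond → gold → silver → bronze: diamond, gold, silver, bronze, diamond → gold.
Third slot: each term is the sum of the two before it, so 2, 7, 9, 16, 25 → 41.
Fourth slot: +10 each step; 56, 66, 76, 86, 96 → 106.
Combining the parts gives (M; gold; 41; 106).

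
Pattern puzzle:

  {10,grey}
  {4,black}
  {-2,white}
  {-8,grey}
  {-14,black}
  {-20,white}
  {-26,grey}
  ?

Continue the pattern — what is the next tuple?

{-32,black}

First entry: −6 each step, so 10, 4, -2, -8, -14, -20, -26 → -32.
Shade: repeats grey → black → white; grey, black, white, grey, black, white, grey → black.
Combining the parts gives {-32,black}.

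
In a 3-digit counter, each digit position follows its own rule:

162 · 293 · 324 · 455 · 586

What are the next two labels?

617, 748

First digit: +1 each step, mod 10, so 1, 2, 3, 4, 5 → 6 → 7.
Second digit goes 6, 9, 2, 5, 8 → 1 → 4 (+3 each step, mod 10).
Third digit: 2, 3, 4, 5, 6 → 7 → 8 (+1 each step, mod 10).
So the next two labels are 617 and 748.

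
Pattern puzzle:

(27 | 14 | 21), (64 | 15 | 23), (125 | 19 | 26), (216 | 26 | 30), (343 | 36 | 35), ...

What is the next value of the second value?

49

Second value — differences are 1, 4, 7, … (increasing by 3 each time): 14, 15, 19, 26, 36 → 49.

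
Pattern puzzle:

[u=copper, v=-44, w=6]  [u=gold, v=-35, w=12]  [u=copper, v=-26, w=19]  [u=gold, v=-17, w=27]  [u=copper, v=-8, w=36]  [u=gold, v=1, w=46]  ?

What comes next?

U: alternates copper ↔ gold, so copper, gold, copper, gold, copper, gold → copper.
V goes -44, -35, -26, -17, -8, 1 → 10 (+9 each step).
For the w, differences are 6, 7, 8, … (increasing by 1 each time): 6, 12, 19, 27, 36, 46 → 57.
Combining the parts gives [u=copper, v=10, w=57].

[u=copper, v=10, w=57]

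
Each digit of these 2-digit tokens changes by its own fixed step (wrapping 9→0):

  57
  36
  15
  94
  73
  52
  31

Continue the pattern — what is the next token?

First digit: −2 each step, mod 10; 5, 3, 1, 9, 7, 5, 3 → 1.
Second digit: −1 each step, mod 10, so 7, 6, 5, 4, 3, 2, 1 → 0.
Putting it together: 10.

10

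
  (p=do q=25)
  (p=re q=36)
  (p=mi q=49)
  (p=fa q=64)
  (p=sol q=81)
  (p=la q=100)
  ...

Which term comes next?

P — runs through the solfège scale do→ti: do, re, mi, fa, sol, la → ti.
Q — perfect squares: 5², 6², 7², …: 25, 36, 49, 64, 81, 100 → 121.
So the next term is (p=ti q=121).

(p=ti q=121)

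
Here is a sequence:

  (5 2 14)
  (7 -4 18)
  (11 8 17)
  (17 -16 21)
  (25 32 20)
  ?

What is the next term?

First component — differences are 2, 4, 6, … (increasing by 2 each time): 5, 7, 11, 17, 25 → 35.
Second component — ×(-2) each step: 2, -4, 8, -16, 32 → -64.
Third component goes 14, 18, 17, 21, 20 → 24 (alternating steps +4, −1, +4, −1, …).
So the next term is (35 -64 24).

(35 -64 24)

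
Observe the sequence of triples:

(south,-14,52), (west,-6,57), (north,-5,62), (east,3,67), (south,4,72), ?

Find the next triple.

(west,12,77)

Direction goes south, west, north, east, south → west (repeats south → west → north → east).
Second component goes -14, -6, -5, 3, 4 → 12 (alternating steps +8, +1, +8, +1, …).
Third component: +5 each step, so 52, 57, 62, 67, 72 → 77.
So the next triple is (west,12,77).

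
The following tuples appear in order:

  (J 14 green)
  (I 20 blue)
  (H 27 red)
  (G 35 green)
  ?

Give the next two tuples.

Letter: letters move back 1 place in the alphabet, so J, I, H, G → F → E.
For the second slot, differences are 6, 7, 8, … (increasing by 1 each time): 14, 20, 27, 35 → 44 → 54.
Colour: repeats green → blue → red; green, blue, red, green → blue → red.
So the next two tuples are (F 44 blue) and (E 54 red).

(F 44 blue), (E 54 red)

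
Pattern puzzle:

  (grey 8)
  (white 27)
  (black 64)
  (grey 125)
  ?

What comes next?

(white 216)

Shade goes grey, white, black, grey → white (repeats grey → white → black).
For the second value, perfect cubes: 2³, 3³, 4³, …: 8, 27, 64, 125 → 216.
Putting it together: (white 216).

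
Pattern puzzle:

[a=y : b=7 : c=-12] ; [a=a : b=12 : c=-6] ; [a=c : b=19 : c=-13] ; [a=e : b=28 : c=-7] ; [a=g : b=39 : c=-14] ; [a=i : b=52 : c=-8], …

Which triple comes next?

A: letters move forward 2 places in the alphabet, wrapping Z→A; y, a, c, e, g, i → k.
For the b, differences are 5, 7, 9, … (increasing by 2 each time): 7, 12, 19, 28, 39, 52 → 67.
C goes -12, -6, -13, -7, -14, -8 → -15 (alternating steps +6, −7, +6, −7, …).
Putting it together: [a=k : b=67 : c=-15].

[a=k : b=67 : c=-15]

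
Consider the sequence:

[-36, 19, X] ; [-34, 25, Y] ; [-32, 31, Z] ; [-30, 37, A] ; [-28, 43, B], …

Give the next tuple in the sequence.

[-26, 49, C]

First part: +2 each step; -36, -34, -32, -30, -28 → -26.
For the second part, +6 each step: 19, 25, 31, 37, 43 → 49.
Letter: X, Y, Z, A, B → C (letters move forward 1 place in the alphabet, wrapping Z→A).
So the next tuple is [-26, 49, C].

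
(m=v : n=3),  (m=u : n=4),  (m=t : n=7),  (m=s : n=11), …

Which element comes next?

M goes v, u, t, s → r (letters move back 1 place in the alphabet).
N — each term is the sum of the two before it: 3, 4, 7, 11 → 18.
So the next element is (m=r : n=18).

(m=r : n=18)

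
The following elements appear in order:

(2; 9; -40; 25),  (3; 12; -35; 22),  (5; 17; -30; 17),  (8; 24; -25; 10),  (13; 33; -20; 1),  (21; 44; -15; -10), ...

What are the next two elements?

(34; 57; -10; -23), (55; 72; -5; -38)

For the first entry, each term is the sum of the two before it: 2, 3, 5, 8, 13, 21 → 34 → 55.
Second entry — differences are 3, 5, 7, … (increasing by 2 each time): 9, 12, 17, 24, 33, 44 → 57 → 72.
For the third entry, +5 each step: -40, -35, -30, -25, -20, -15 → -10 → -5.
Fourth entry — together with the second entry always sums to 34: 25, 22, 17, 10, 1, -10 → -23 → -38.
Putting the parts together: (34; 57; -10; -23) and then (55; 72; -5; -38).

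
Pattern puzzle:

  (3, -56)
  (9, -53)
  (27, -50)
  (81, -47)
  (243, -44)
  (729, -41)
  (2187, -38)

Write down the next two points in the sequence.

First part: ×3 each step; 3, 9, 27, 81, 243, 729, 2187 → 6561 → 19683.
For the second part, +3 each step: -56, -53, -50, -47, -44, -41, -38 → -35 → -32.
Putting the parts together: (6561, -35) and then (19683, -32).

(6561, -35), (19683, -32)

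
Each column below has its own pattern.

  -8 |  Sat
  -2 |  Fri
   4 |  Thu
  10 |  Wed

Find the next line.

16  Tue

For the first component, +6 each step: -8, -2, 4, 10 → 16.
Day — runs backward through the weekdays Mon→Sun: Sat, Fri, Thu, Wed → Tue.
Combining the parts gives 16  Tue.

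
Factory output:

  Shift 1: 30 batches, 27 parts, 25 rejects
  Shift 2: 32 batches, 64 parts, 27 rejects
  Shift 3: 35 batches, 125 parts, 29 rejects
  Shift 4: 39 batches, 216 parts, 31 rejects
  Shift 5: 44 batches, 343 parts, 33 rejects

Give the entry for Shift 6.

Batches: 30, 32, 35, 39, 44 → 50 (differences are 2, 3, 4, … (increasing by 1 each time)).
Parts — perfect cubes: 3³, 4³, 5³, …: 27, 64, 125, 216, 343 → 512.
Rejects goes 25, 27, 29, 31, 33 → 35 (+2 each step).
Combining the parts gives 50 batches, 512 parts, 35 rejects.

50 batches, 512 parts, 35 rejects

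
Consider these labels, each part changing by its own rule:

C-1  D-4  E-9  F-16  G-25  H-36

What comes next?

I-49

Letter — letters move forward 1 place in the alphabet: C, D, E, F, G, H → I.
Second component: perfect squares: 1², 2², 3², …; 1, 4, 9, 16, 25, 36 → 49.
So the next label is I-49.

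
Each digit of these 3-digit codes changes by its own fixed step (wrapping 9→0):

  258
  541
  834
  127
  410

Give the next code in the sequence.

First digit goes 2, 5, 8, 1, 4 → 7 (+3 each step, mod 10).
Second digit: 5, 4, 3, 2, 1 → 0 (−1 each step, mod 10).
Third digit: +3 each step, mod 10; 8, 1, 4, 7, 0 → 3.
Putting it together: 703.

703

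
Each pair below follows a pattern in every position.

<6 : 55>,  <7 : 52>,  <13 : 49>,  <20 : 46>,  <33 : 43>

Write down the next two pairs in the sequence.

<53 : 40>, <86 : 37>

First entry: each term is the sum of the two before it, so 6, 7, 13, 20, 33 → 53 → 86.
Second entry: 55, 52, 49, 46, 43 → 40 → 37 (−3 each step).
So the next two pairs are <53 : 40> and <86 : 37>.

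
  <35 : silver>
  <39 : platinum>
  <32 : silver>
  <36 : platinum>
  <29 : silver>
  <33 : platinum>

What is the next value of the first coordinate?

26

For the first coordinate, alternating steps +4, −7, +4, −7, …: 35, 39, 32, 36, 29, 33 → 26.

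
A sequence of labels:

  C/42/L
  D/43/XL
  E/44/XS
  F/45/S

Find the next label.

G/46/M

Letter goes C, D, E, F → G (letters move forward 1 place in the alphabet).
Second component: 42, 43, 44, 45 → 46 (+1 each step).
Size goes L, XL, XS, S → M (runs through clothing sizes XS→XL).
Combining the parts gives G/46/M.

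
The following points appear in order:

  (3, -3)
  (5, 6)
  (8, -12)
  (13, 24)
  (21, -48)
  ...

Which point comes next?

For the first coordinate, each term is the sum of the two before it: 3, 5, 8, 13, 21 → 34.
For the second coordinate, ×(-2) each step: -3, 6, -12, 24, -48 → 96.
Putting it together: (34, 96).

(34, 96)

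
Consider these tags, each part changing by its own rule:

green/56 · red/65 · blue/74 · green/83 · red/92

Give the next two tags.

blue/101 then green/110

Colour goes green, red, blue, green, red → blue → green (repeats green → red → blue).
Second component: +9 each step; 56, 65, 74, 83, 92 → 101 → 110.
Putting the parts together: blue/101 and then green/110.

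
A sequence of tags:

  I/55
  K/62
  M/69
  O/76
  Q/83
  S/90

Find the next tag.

Letter: letters move forward 2 places in the alphabet, so I, K, M, O, Q, S → U.
Second component: +7 each step, so 55, 62, 69, 76, 83, 90 → 97.
Putting it together: U/97.

U/97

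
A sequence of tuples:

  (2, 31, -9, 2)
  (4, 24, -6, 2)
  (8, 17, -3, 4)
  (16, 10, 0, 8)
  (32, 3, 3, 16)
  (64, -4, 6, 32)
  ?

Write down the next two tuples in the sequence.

First coordinate — ×2 each step: 2, 4, 8, 16, 32, 64 → 128 → 256.
For the second coordinate, −7 each step: 31, 24, 17, 10, 3, -4 → -11 → -18.
Third coordinate: +3 each step, so -9, -6, -3, 0, 3, 6 → 9 → 12.
Fourth coordinate goes 2, 2, 4, 8, 16, 32 → 64 → 128 (always the previous value of the first coordinate).
Putting the parts together: (128, -11, 9, 64) and then (256, -18, 12, 128).

(128, -11, 9, 64), (256, -18, 12, 128)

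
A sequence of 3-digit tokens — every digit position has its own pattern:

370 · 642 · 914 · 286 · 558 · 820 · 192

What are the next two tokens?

First digit — +3 each step, mod 10: 3, 6, 9, 2, 5, 8, 1 → 4 → 7.
Second digit goes 7, 4, 1, 8, 5, 2, 9 → 6 → 3 (−3 each step, mod 10).
Third digit: +2 each step, mod 10, so 0, 2, 4, 6, 8, 0, 2 → 4 → 6.
So the next two tokens are 464 and 736.

464 then 736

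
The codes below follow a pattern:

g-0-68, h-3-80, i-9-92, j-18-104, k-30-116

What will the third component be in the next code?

Third component: +12 each step; 68, 80, 92, 104, 116 → 128.

128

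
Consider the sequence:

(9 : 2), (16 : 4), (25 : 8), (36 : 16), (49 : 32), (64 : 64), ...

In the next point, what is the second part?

128

For the first part, perfect squares: 3², 4², 5², …: 9, 16, 25, 36, 49, 64 → 81.
Second part: 2, 4, 8, 16, 32, 64 → 128 (×2 each step).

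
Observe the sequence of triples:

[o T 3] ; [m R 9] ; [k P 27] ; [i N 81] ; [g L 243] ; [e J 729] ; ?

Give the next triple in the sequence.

[c H 2187]

First letter: letters move back 2 places in the alphabet, so o, m, k, i, g, e → c.
Second letter: letters move back 2 places in the alphabet, so T, R, P, N, L, J → H.
Third slot: ×3 each step, so 3, 9, 27, 81, 243, 729 → 2187.
So the next triple is [c H 2187].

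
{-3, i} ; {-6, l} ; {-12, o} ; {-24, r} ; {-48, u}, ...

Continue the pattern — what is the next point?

First slot: -3, -6, -12, -24, -48 → -96 (×2 each step).
Letter goes i, l, o, r, u → x (letters move forward 3 places in the alphabet).
So the next point is {-96, x}.

{-96, x}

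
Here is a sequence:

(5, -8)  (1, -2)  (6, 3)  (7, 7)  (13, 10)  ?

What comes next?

First entry: each term is the sum of the two before it; 5, 1, 6, 7, 13 → 20.
Second entry goes -8, -2, 3, 7, 10 → 12 (differences are 6, 5, 4, … (decreasing by 1 each time)).
Putting it together: (20, 12).

(20, 12)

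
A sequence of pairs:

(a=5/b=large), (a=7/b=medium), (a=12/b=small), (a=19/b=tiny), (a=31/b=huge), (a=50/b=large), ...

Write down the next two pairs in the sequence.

(a=81/b=medium), (a=131/b=small)

A: each term is the sum of the two before it, so 5, 7, 12, 19, 31, 50 → 81 → 131.
B — repeats large → medium → small → tiny → huge: large, medium, small, tiny, huge, large → medium → small.
So the next two pairs are (a=81/b=medium) and (a=131/b=small).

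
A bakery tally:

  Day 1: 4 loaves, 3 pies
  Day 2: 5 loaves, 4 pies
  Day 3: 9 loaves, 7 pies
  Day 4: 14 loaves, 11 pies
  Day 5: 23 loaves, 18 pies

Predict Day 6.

37 loaves, 29 pies

Loaves: each term is the sum of the two before it, so 4, 5, 9, 14, 23 → 37.
Pies goes 3, 4, 7, 11, 18 → 29 (each term is the sum of the two before it).
Combining the parts gives 37 loaves, 29 pies.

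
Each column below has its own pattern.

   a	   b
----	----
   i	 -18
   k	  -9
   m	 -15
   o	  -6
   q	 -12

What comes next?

For the column a, letters move forward 2 places in the alphabet: i, k, m, o, q → s.
For the column b, alternating steps +9, −6, +9, −6, …: -18, -9, -15, -6, -12 → -3.
Combining the parts gives s  -3.

s  -3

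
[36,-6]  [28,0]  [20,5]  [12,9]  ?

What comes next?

[4,12]

First component: −8 each step; 36, 28, 20, 12 → 4.
For the second component, differences are 6, 5, 4, … (decreasing by 1 each time): -6, 0, 5, 9 → 12.
So the next pair is [4,12].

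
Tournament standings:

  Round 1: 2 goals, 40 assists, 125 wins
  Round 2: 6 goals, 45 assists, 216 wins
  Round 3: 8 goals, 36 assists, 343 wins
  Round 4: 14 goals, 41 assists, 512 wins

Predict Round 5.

22 goals, 32 assists, 729 wins

Goals — each term is the sum of the two before it: 2, 6, 8, 14 → 22.
For the assists, alternating steps +5, −9, +5, −9, …: 40, 45, 36, 41 → 32.
Wins: perfect cubes: 5³, 6³, 7³, …, so 125, 216, 343, 512 → 729.
So the next record is 22 goals, 32 assists, 729 wins.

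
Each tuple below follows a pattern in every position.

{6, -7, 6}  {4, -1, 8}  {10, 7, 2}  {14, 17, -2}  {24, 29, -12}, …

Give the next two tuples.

{38, 43, -26}, {62, 59, -50}

First value — each term is the sum of the two before it: 6, 4, 10, 14, 24 → 38 → 62.
Second value: differences are 6, 8, 10, … (increasing by 2 each time), so -7, -1, 7, 17, 29 → 43 → 59.
Third value: together with the first value always sums to 12; 6, 8, 2, -2, -12 → -26 → -50.
So the next two tuples are {38, 43, -26} and {62, 59, -50}.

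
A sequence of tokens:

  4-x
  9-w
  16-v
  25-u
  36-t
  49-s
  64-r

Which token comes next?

81-q

First component: perfect squares: 2², 3², 4², …, so 4, 9, 16, 25, 36, 49, 64 → 81.
Letter: x, w, v, u, t, s, r → q (letters move back 1 place in the alphabet).
Putting it together: 81-q.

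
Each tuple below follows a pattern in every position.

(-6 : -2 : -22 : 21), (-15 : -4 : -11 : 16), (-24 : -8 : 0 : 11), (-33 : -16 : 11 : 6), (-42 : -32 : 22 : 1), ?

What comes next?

First value: −9 each step; -6, -15, -24, -33, -42 → -51.
Second value — ×2 each step: -2, -4, -8, -16, -32 → -64.
For the third value, +11 each step: -22, -11, 0, 11, 22 → 33.
For the fourth value, −5 each step: 21, 16, 11, 6, 1 → -4.
Putting it together: (-51 : -64 : 33 : -4).

(-51 : -64 : 33 : -4)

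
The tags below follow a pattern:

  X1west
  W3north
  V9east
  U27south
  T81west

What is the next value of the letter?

Letter — letters move back 1 place in the alphabet: X, W, V, U, T → S.
Second component goes 1, 3, 9, 27, 81 → 243 (×3 each step).
Direction goes west, north, east, south, west → north (repeats west → north → east → south).

S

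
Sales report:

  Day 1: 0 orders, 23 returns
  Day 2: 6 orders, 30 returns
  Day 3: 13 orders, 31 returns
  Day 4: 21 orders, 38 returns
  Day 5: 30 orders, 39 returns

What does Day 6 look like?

Orders goes 0, 6, 13, 21, 30 → 40 (differences are 6, 7, 8, … (increasing by 1 each time)).
Returns goes 23, 30, 31, 38, 39 → 46 (alternating steps +7, +1, +7, +1, …).
Combining the parts gives 40 orders, 46 returns.

40 orders, 46 returns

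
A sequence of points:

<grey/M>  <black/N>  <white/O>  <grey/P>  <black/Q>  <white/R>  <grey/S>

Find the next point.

<black/T>

Shade goes grey, black, white, grey, black, white, grey → black (repeats grey → black → white).
Letter goes M, N, O, P, Q, R, S → T (letters move forward 1 place in the alphabet).
So the next point is <black/T>.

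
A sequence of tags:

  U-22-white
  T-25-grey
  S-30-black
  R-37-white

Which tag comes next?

Letter — letters move back 1 place in the alphabet: U, T, S, R → Q.
Second component goes 22, 25, 30, 37 → 46 (differences are 3, 5, 7, … (increasing by 2 each time)).
Shade: repeats white → grey → black, so white, grey, black, white → grey.
Putting it together: Q-46-grey.

Q-46-grey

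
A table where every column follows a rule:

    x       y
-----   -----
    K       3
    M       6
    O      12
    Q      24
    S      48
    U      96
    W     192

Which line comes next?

Y  384

Column x: letters move forward 2 places in the alphabet; K, M, O, Q, S, U, W → Y.
Column y — ×2 each step: 3, 6, 12, 24, 48, 96, 192 → 384.
Putting it together: Y  384.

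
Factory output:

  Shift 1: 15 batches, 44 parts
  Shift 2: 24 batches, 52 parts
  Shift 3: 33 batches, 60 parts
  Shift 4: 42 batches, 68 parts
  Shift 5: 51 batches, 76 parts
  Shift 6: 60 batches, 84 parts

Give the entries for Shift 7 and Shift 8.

Batches: +9 each step, so 15, 24, 33, 42, 51, 60 → 69 → 78.
Parts goes 44, 52, 60, 68, 76, 84 → 92 → 100 (+8 each step).
So the next two rows are 69 batches, 92 parts and 78 batches, 100 parts.

69 batches, 92 parts; 78 batches, 100 parts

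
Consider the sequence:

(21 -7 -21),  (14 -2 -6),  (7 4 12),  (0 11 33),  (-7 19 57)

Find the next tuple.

First value — −7 each step: 21, 14, 7, 0, -7 → -14.
Second value — differences are 5, 6, 7, … (increasing by 1 each time): -7, -2, 4, 11, 19 → 28.
Third value goes -21, -6, 12, 33, 57 → 84 (always 3 × the second value).
Combining the parts gives (-14 28 84).

(-14 28 84)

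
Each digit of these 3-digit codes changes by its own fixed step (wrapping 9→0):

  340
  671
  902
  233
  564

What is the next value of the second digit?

9

Second digit — +3 each step, mod 10: 4, 7, 0, 3, 6 → 9.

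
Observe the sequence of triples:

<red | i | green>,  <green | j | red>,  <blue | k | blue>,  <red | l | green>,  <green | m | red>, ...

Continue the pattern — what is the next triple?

First colour: red, green, blue, red, green → blue (repeats red → green → blue).
Letter: letters move forward 1 place in the alphabet; i, j, k, l, m → n.
Second colour: repeats green → red → blue, so green, red, blue, green, red → blue.
Putting it together: <blue | n | blue>.

<blue | n | blue>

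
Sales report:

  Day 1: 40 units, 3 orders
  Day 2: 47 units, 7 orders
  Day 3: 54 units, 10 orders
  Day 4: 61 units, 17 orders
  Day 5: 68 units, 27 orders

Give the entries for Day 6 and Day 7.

75 units, 44 orders; 82 units, 71 orders

Units goes 40, 47, 54, 61, 68 → 75 → 82 (+7 each step).
For the orders, each term is the sum of the two before it: 3, 7, 10, 17, 27 → 44 → 71.
Putting the parts together: 75 units, 44 orders and then 82 units, 71 orders.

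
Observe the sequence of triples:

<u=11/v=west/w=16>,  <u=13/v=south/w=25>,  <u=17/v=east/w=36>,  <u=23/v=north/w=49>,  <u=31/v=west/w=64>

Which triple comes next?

U — differences are 2, 4, 6, … (increasing by 2 each time): 11, 13, 17, 23, 31 → 41.
V goes west, south, east, north, west → south (repeats west → south → east → north).
W — perfect squares: 4², 5², 6², …: 16, 25, 36, 49, 64 → 81.
So the next triple is <u=41/v=south/w=81>.

<u=41/v=south/w=81>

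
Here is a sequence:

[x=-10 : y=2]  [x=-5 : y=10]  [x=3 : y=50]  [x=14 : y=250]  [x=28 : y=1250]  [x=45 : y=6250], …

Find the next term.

[x=65 : y=31250]

For the x, differences are 5, 8, 11, … (increasing by 3 each time): -10, -5, 3, 14, 28, 45 → 65.
Y goes 2, 10, 50, 250, 1250, 6250 → 31250 (×5 each step).
Combining the parts gives [x=65 : y=31250].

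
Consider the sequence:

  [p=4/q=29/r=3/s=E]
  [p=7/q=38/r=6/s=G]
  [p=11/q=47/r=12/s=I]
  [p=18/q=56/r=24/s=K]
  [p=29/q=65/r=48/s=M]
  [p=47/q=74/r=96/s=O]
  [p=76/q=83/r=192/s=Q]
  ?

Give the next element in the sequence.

[p=123/q=92/r=384/s=S]

For the p, each term is the sum of the two before it: 4, 7, 11, 18, 29, 47, 76 → 123.
Q: 29, 38, 47, 56, 65, 74, 83 → 92 (+9 each step).
R — ×2 each step: 3, 6, 12, 24, 48, 96, 192 → 384.
S: E, G, I, K, M, O, Q → S (letters move forward 2 places in the alphabet).
Combining the parts gives [p=123/q=92/r=384/s=S].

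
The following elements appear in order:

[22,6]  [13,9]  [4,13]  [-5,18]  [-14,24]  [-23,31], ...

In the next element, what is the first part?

-32

First part: −9 each step; 22, 13, 4, -5, -14, -23 → -32.
Second part — differences are 3, 4, 5, … (increasing by 1 each time): 6, 9, 13, 18, 24, 31 → 39.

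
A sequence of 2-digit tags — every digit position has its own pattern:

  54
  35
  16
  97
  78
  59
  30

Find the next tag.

11

For the first digit, −2 each step, mod 10: 5, 3, 1, 9, 7, 5, 3 → 1.
Second digit: 4, 5, 6, 7, 8, 9, 0 → 1 (+1 each step, mod 10).
Combining the parts gives 11.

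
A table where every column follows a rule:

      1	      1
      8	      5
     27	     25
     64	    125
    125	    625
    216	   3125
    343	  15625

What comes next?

First component: perfect cubes: 1³, 2³, 3³, …; 1, 8, 27, 64, 125, 216, 343 → 512.
For the second component, ×5 each step: 1, 5, 25, 125, 625, 3125, 15625 → 78125.
So the next row is 512  78125.

512  78125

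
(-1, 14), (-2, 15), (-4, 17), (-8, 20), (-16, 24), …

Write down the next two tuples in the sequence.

First slot — ×2 each step: -1, -2, -4, -8, -16 → -32 → -64.
For the second slot, differences are 1, 2, 3, … (increasing by 1 each time): 14, 15, 17, 20, 24 → 29 → 35.
Putting the parts together: (-32, 29) and then (-64, 35).

(-32, 29), (-64, 35)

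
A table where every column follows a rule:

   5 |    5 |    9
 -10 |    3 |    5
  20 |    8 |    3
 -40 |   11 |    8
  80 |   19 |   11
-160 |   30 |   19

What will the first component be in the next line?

320

For the first component, ×(-2) each step: 5, -10, 20, -40, 80, -160 → 320.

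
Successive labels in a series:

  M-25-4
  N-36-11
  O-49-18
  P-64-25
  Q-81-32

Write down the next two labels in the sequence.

Letter: letters move forward 1 place in the alphabet; M, N, O, P, Q → R → S.
Second component — perfect squares: 5², 6², 7², …: 25, 36, 49, 64, 81 → 100 → 121.
For the third component, +7 each step: 4, 11, 18, 25, 32 → 39 → 46.
Putting the parts together: R-100-39 and then S-121-46.

R-100-39, S-121-46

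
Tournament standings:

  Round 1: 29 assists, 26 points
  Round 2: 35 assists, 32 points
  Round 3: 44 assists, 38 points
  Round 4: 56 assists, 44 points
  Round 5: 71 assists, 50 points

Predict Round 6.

89 assists, 56 points

Assists: differences are 6, 9, 12, … (increasing by 3 each time), so 29, 35, 44, 56, 71 → 89.
Points: 26, 32, 38, 44, 50 → 56 (+6 each step).
Combining the parts gives 89 assists, 56 points.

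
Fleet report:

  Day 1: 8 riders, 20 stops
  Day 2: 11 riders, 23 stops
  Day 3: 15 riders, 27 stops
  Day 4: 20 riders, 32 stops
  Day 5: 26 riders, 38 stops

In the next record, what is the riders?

33

Riders: differences are 3, 4, 5, … (increasing by 1 each time), so 8, 11, 15, 20, 26 → 33.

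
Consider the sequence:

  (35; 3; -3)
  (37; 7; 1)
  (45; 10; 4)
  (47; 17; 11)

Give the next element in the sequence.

For the first slot, alternating steps +2, +8, +2, +8, …: 35, 37, 45, 47 → 55.
Second slot goes 3, 7, 10, 17 → 27 (each term is the sum of the two before it).
Third slot: always 6 less than the second slot, so -3, 1, 4, 11 → 21.
Combining the parts gives (55; 27; 21).

(55; 27; 21)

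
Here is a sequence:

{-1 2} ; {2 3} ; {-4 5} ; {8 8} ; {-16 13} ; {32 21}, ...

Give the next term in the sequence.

First slot: -1, 2, -4, 8, -16, 32 → -64 (×(-2) each step).
Second slot: 2, 3, 5, 8, 13, 21 → 34 (each term is the sum of the two before it).
Combining the parts gives {-64 34}.

{-64 34}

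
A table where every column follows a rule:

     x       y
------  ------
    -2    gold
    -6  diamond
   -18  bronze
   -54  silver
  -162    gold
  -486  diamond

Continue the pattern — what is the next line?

-1458  bronze

Column x: ×3 each step; -2, -6, -18, -54, -162, -486 → -1458.
For the column y, repeats gold → diamond → bronze → silver: gold, diamond, bronze, silver, gold, diamond → bronze.
Combining the parts gives -1458  bronze.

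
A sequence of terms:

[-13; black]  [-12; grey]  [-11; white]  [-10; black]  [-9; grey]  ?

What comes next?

[-8; white]

First part: -13, -12, -11, -10, -9 → -8 (+1 each step).
Shade: repeats black → grey → white, so black, grey, white, black, grey → white.
Putting it together: [-8; white].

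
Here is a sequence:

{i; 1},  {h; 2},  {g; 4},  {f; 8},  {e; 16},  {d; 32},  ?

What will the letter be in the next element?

Letter: letters move back 1 place in the alphabet, so i, h, g, f, e, d → c.

c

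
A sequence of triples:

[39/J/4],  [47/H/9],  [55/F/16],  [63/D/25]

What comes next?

[71/B/36]

First part goes 39, 47, 55, 63 → 71 (+8 each step).
Letter goes J, H, F, D → B (letters move back 2 places in the alphabet).
Third part: perfect squares: 2², 3², 4², …; 4, 9, 16, 25 → 36.
Combining the parts gives [71/B/36].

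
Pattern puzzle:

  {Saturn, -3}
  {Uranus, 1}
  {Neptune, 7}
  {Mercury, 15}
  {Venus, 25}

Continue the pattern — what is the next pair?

{Earth, 37}

For the planet, runs through the planets Mercury→Neptune: Saturn, Uranus, Neptune, Mercury, Venus → Earth.
Second entry — differences are 4, 6, 8, … (increasing by 2 each time): -3, 1, 7, 15, 25 → 37.
Putting it together: {Earth, 37}.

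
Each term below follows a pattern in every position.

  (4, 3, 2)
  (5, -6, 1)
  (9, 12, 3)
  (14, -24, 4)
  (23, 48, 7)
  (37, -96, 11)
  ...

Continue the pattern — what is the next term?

(60, 192, 18)

First slot goes 4, 5, 9, 14, 23, 37 → 60 (each term is the sum of the two before it).
Second slot goes 3, -6, 12, -24, 48, -96 → 192 (×(-2) each step).
Third slot: each term is the sum of the two before it, so 2, 1, 3, 4, 7, 11 → 18.
Putting it together: (60, 192, 18).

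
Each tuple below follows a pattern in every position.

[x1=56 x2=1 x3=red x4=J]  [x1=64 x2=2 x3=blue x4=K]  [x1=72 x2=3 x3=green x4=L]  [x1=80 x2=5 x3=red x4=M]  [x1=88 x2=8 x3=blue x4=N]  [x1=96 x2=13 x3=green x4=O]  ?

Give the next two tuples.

X1 — +8 each step: 56, 64, 72, 80, 88, 96 → 104 → 112.
For the x2, each term is the sum of the two before it: 1, 2, 3, 5, 8, 13 → 21 → 34.
For the x3, repeats red → blue → green: red, blue, green, red, blue, green → red → blue.
X4 goes J, K, L, M, N, O → P → Q (letters move forward 1 place in the alphabet).
So the next two tuples are [x1=104 x2=21 x3=red x4=P] and [x1=112 x2=34 x3=blue x4=Q].

[x1=104 x2=21 x3=red x4=P], [x1=112 x2=34 x3=blue x4=Q]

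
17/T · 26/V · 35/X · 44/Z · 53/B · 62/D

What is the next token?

First component: 17, 26, 35, 44, 53, 62 → 71 (+9 each step).
Letter: letters move forward 2 places in the alphabet, wrapping Z→A, so T, V, X, Z, B, D → F.
Combining the parts gives 71/F.

71/F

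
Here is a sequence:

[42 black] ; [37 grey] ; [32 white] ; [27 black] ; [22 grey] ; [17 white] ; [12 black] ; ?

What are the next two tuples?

[7 grey], [2 white]

For the first slot, −5 each step: 42, 37, 32, 27, 22, 17, 12 → 7 → 2.
For the shade, repeats black → grey → white: black, grey, white, black, grey, white, black → grey → white.
So the next two tuples are [7 grey] and [2 white].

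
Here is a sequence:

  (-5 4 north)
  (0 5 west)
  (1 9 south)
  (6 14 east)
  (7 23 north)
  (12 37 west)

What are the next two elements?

First entry goes -5, 0, 1, 6, 7, 12 → 13 → 18 (alternating steps +5, +1, +5, +1, …).
Second entry: each term is the sum of the two before it, so 4, 5, 9, 14, 23, 37 → 60 → 97.
Direction — repeats north → west → south → east: north, west, south, east, north, west → south → east.
Putting the parts together: (13 60 south) and then (18 97 east).

(13 60 south), (18 97 east)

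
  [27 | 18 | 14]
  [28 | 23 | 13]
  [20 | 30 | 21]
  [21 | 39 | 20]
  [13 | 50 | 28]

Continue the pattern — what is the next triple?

First entry — alternating steps +1, −8, +1, −8, …: 27, 28, 20, 21, 13 → 14.
Second entry goes 18, 23, 30, 39, 50 → 63 (differences are 5, 7, 9, … (increasing by 2 each time)).
Third entry — together with the first entry always sums to 41: 14, 13, 21, 20, 28 → 27.
So the next triple is [14 | 63 | 27].

[14 | 63 | 27]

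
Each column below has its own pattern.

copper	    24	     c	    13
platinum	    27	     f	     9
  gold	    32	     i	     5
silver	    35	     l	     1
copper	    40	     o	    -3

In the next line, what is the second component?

43

Second component: 24, 27, 32, 35, 40 → 43 (alternating steps +3, +5, +3, +5, …).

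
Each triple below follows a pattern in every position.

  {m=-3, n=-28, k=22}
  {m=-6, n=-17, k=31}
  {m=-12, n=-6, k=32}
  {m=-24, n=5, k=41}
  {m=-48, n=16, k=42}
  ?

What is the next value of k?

M — ×2 each step: -3, -6, -12, -24, -48 → -96.
N: +11 each step, so -28, -17, -6, 5, 16 → 27.
K — alternating steps +9, +1, +9, +1, …: 22, 31, 32, 41, 42 → 51.

51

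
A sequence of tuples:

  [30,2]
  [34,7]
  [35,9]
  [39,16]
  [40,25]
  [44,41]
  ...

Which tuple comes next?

For the first part, alternating steps +4, +1, +4, +1, …: 30, 34, 35, 39, 40, 44 → 45.
Second part: each term is the sum of the two before it, so 2, 7, 9, 16, 25, 41 → 66.
Putting it together: [45,66].

[45,66]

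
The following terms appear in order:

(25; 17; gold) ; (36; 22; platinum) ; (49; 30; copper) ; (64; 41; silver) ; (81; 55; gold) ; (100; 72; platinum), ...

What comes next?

(121; 92; copper)

First entry: perfect squares: 5², 6², 7², …; 25, 36, 49, 64, 81, 100 → 121.
Second entry — differences are 5, 8, 11, … (increasing by 3 each time): 17, 22, 30, 41, 55, 72 → 92.
Metal: repeats gold → platinum → copper → silver; gold, platinum, copper, silver, gold, platinum → copper.
Combining the parts gives (121; 92; copper).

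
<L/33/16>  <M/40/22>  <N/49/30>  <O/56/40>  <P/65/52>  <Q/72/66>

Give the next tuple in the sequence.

<R/81/82>

For the letter, letters move forward 1 place in the alphabet: L, M, N, O, P, Q → R.
For the second coordinate, alternating steps +7, +9, +7, +9, …: 33, 40, 49, 56, 65, 72 → 81.
For the third coordinate, differences are 6, 8, 10, … (increasing by 2 each time): 16, 22, 30, 40, 52, 66 → 82.
Putting it together: <R/81/82>.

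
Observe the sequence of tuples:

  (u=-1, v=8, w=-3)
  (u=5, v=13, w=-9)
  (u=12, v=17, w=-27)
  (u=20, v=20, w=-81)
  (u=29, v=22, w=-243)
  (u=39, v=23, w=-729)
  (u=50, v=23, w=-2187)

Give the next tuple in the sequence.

For the u, differences are 6, 7, 8, … (increasing by 1 each time): -1, 5, 12, 20, 29, 39, 50 → 62.
V — differences are 5, 4, 3, … (decreasing by 1 each time): 8, 13, 17, 20, 22, 23, 23 → 22.
W — ×3 each step: -3, -9, -27, -81, -243, -729, -2187 → -6561.
Putting it together: (u=62, v=22, w=-6561).

(u=62, v=22, w=-6561)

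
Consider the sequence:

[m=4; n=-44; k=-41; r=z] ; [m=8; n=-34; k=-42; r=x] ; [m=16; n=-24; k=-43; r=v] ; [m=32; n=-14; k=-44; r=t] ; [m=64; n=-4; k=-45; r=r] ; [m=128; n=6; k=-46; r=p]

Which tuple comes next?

[m=256; n=16; k=-47; r=n]

For the m, ×2 each step: 4, 8, 16, 32, 64, 128 → 256.
N — +10 each step: -44, -34, -24, -14, -4, 6 → 16.
For the k, −1 each step: -41, -42, -43, -44, -45, -46 → -47.
R goes z, x, v, t, r, p → n (letters move back 2 places in the alphabet).
Putting it together: [m=256; n=16; k=-47; r=n].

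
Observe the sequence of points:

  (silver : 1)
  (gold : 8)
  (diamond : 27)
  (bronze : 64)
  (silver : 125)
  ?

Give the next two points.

(gold : 216), (diamond : 343)

Rank goes silver, gold, diamond, bronze, silver → gold → diamond (repeats silver → gold → diamond → bronze).
For the second value, perfect cubes: 1³, 2³, 3³, …: 1, 8, 27, 64, 125 → 216 → 343.
So the next two points are (gold : 216) and (diamond : 343).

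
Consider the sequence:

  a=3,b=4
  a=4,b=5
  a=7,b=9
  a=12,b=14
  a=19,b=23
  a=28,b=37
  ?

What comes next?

A — differences are 1, 3, 5, … (increasing by 2 each time): 3, 4, 7, 12, 19, 28 → 39.
B: each term is the sum of the two before it, so 4, 5, 9, 14, 23, 37 → 60.
Combining the parts gives a=39,b=60.

a=39,b=60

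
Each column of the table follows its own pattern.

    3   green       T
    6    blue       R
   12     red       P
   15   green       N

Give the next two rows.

21  blue  L; 24  red  J

First component goes 3, 6, 12, 15 → 21 → 24 (alternating steps +3, +6, +3, +6, …).
Colour — repeats green → blue → red: green, blue, red, green → blue → red.
Letter: T, R, P, N → L → J (letters move back 2 places in the alphabet).
Putting the parts together: 21  blue  L and then 24  red  J.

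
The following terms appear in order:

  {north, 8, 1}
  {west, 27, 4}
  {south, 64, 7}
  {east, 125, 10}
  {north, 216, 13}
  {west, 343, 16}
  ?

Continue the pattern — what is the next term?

{south, 512, 19}

Direction: repeats north → west → south → east; north, west, south, east, north, west → south.
For the second coordinate, perfect cubes: 2³, 3³, 4³, …: 8, 27, 64, 125, 216, 343 → 512.
For the third coordinate, +3 each step: 1, 4, 7, 10, 13, 16 → 19.
Combining the parts gives {south, 512, 19}.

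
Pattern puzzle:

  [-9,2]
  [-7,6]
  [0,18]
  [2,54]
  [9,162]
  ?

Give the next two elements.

First slot: alternating steps +2, +7, +2, +7, …; -9, -7, 0, 2, 9 → 11 → 18.
For the second slot, ×3 each step: 2, 6, 18, 54, 162 → 486 → 1458.
So the next two elements are [11,486] and [18,1458].

[11,486], [18,1458]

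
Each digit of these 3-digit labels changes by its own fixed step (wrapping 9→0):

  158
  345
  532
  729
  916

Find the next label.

103

First digit: +2 each step, mod 10, so 1, 3, 5, 7, 9 → 1.
Second digit: 5, 4, 3, 2, 1 → 0 (−1 each step, mod 10).
Third digit: 8, 5, 2, 9, 6 → 3 (−3 each step, mod 10).
Combining the parts gives 103.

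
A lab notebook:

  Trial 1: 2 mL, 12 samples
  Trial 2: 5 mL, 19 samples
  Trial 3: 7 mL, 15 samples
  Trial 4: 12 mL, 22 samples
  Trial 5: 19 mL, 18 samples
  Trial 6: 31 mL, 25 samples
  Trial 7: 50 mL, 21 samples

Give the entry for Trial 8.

ML: each term is the sum of the two before it, so 2, 5, 7, 12, 19, 31, 50 → 81.
For the samples, alternating steps +7, −4, +7, −4, …: 12, 19, 15, 22, 18, 25, 21 → 28.
Putting it together: 81 mL, 28 samples.

81 mL, 28 samples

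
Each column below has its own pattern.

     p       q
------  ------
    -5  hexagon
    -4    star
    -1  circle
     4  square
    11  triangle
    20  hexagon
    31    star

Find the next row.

44  circle

Column p goes -5, -4, -1, 4, 11, 20, 31 → 44 (differences are 1, 3, 5, … (increasing by 2 each time)).
Column q: repeats hexagon → star → circle → square → triangle; hexagon, star, circle, square, triangle, hexagon, star → circle.
Putting it together: 44  circle.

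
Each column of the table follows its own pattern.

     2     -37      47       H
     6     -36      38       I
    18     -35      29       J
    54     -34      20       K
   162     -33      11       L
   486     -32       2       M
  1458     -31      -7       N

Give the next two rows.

4374  -30  -16  O; 13122  -29  -25  P

First component goes 2, 6, 18, 54, 162, 486, 1458 → 4374 → 13122 (×3 each step).
Second component: +1 each step, so -37, -36, -35, -34, -33, -32, -31 → -30 → -29.
Third component: 47, 38, 29, 20, 11, 2, -7 → -16 → -25 (−9 each step).
For the letter, letters move forward 1 place in the alphabet: H, I, J, K, L, M, N → O → P.
So the next two rows are 4374  -30  -16  O and 13122  -29  -25  P.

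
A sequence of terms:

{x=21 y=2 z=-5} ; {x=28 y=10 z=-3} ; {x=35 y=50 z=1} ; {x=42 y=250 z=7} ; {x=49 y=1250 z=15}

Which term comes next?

{x=56 y=6250 z=25}

X goes 21, 28, 35, 42, 49 → 56 (+7 each step).
Y goes 2, 10, 50, 250, 1250 → 6250 (×5 each step).
Z: differences are 2, 4, 6, … (increasing by 2 each time), so -5, -3, 1, 7, 15 → 25.
Combining the parts gives {x=56 y=6250 z=25}.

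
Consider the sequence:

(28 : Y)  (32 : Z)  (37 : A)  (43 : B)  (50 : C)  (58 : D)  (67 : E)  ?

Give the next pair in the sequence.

(77 : F)

First coordinate: differences are 4, 5, 6, … (increasing by 1 each time); 28, 32, 37, 43, 50, 58, 67 → 77.
Letter goes Y, Z, A, B, C, D, E → F (letters move forward 1 place in the alphabet, wrapping Z→A).
Putting it together: (77 : F).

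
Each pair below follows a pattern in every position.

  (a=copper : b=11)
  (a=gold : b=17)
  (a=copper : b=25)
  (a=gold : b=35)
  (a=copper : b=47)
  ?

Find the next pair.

A: copper, gold, copper, gold, copper → gold (alternates copper ↔ gold).
For the b, differences are 6, 8, 10, … (increasing by 2 each time): 11, 17, 25, 35, 47 → 61.
Putting it together: (a=gold : b=61).

(a=gold : b=61)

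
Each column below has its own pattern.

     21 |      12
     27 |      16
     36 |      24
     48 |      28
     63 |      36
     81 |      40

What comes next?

102  48

First component: 21, 27, 36, 48, 63, 81 → 102 (differences are 6, 9, 12, … (increasing by 3 each time)).
Second component: alternating steps +4, +8, +4, +8, …; 12, 16, 24, 28, 36, 40 → 48.
So the next row is 102  48.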